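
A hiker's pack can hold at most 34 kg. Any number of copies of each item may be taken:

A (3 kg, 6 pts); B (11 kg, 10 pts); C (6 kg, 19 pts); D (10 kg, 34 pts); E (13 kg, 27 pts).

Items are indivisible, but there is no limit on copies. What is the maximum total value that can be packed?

Best value-per-unit is D at 34/10; filling with it alone gives 3×34 = 102.
Optimal mix: 4×C + 1×D → weight 34, value 110.

110 pts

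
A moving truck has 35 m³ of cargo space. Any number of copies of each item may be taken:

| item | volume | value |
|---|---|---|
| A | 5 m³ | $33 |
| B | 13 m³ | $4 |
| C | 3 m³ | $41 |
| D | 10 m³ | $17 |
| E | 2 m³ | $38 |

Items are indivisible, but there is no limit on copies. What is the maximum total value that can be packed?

$649

Best value-per-unit is E at 38/2; filling with it alone gives 17×38 = 646.
Optimal mix: 1×C + 16×E → volume 35, value 649.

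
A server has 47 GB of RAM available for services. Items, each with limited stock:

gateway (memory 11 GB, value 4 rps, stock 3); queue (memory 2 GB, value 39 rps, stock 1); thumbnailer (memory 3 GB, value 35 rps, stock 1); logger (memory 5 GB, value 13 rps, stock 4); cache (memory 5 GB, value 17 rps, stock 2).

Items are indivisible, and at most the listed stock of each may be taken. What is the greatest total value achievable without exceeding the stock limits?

Top feasible selections:
- 1×gateway + 1×queue + 1×thumbnailer + 4×logger + 2×cache: memory 46, value 164
- 1×queue + 1×thumbnailer + 4×logger + 2×cache: memory 35, value 160
- 1×gateway + 1×queue + 1×thumbnailer + 3×logger + 2×cache: memory 41, value 151
Best: 164 rps.

164 rps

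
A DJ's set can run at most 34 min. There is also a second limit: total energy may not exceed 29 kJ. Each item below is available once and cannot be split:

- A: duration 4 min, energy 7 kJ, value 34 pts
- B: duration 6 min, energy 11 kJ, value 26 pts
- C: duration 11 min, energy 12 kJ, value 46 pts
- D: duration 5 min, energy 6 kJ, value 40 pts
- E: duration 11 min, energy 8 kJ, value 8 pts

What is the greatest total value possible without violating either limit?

120 pts

Feasible sets respecting both limits:
- A+C+D: duration 20, energy 25, value 120
- B+C+D: duration 22, energy 29, value 112
- A+B+D: duration 15, energy 24, value 100
Best: 120 pts.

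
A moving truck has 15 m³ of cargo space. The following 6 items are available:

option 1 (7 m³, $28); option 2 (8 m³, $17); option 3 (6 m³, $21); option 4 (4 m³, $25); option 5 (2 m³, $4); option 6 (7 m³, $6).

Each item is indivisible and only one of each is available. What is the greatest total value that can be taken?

$57

Check high-value combinations within 15 m³:
- option 1+option 4+option 5: volume 7+4+2=13, value 28+25+4=57
- option 1+option 4: volume 7+4=11, value 28+25=53
- option 1+option 3+option 5: volume 7+6+2=15, value 28+21+4=53
- option 3+option 4+option 5: volume 6+4+2=12, value 21+25+4=50
Best: $57.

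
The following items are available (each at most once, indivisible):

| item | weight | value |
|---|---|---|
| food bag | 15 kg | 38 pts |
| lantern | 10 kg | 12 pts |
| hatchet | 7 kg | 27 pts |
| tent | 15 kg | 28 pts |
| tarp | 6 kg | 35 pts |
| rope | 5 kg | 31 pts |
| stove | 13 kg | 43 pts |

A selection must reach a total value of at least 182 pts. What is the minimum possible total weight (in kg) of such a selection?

Subsets with value ≥ 182, sorted by total weight:
- food bag+lantern+hatchet+tarp+rope+stove: weight 56, value 186
- food bag+hatchet+tent+tarp+rope+stove: weight 61, value 202
- food bag+lantern+tent+tarp+rope+stove: weight 64, value 187
- food bag+lantern+hatchet+tent+tarp+stove: weight 66, value 183
Minimum weight: 56 kg.

56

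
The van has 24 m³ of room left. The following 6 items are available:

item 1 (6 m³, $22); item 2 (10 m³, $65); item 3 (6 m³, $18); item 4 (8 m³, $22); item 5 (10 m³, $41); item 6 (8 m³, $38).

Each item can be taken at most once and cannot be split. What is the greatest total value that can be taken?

$125

Check high-value combinations within 24 m³:
- item 1+item 2+item 6: volume 6+10+8=24, value 22+65+38=125
- item 2+item 3+item 6: volume 10+6+8=24, value 65+18+38=121
- item 1+item 2+item 4: volume 6+10+8=24, value 22+65+22=109
- item 2+item 5: volume 10+10=20, value 65+41=106
Best: $125.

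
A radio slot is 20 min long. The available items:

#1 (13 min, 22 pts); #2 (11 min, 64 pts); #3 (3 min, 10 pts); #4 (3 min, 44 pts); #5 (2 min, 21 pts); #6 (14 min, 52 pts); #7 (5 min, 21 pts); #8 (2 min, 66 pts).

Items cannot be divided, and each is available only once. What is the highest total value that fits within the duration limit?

Check high-value combinations within 20 min:
- #2+#4+#5+#8: duration 11+3+2+2=18, value 64+44+21+66=195
- #2+#3+#4+#8: duration 11+3+3+2=19, value 64+10+44+66=184
- #2+#4+#8: duration 11+3+2=16, value 64+44+66=174
- #2+#5+#7+#8: duration 11+2+5+2=20, value 64+21+21+66=172
Best: 195 pts.

195 pts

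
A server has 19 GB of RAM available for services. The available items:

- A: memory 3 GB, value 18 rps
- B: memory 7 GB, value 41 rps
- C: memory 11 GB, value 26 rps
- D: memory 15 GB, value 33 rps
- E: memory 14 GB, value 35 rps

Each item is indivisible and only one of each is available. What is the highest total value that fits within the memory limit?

This is a 0/1 knapsack; check combinations near the capacity.
- B+C: memory 7+11=18, value 41+26=67
- A+B: memory 3+7=10, value 18+41=59
- A+E: memory 3+14=17, value 18+35=53
- A+D: memory 3+15=18, value 18+33=51
Best: 67 rps.

67 rps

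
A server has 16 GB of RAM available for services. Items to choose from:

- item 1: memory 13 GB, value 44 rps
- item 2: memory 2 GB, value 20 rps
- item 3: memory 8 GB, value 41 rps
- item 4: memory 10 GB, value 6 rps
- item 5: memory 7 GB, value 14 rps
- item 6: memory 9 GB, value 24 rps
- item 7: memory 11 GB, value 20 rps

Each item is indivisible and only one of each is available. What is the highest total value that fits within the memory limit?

64 rps

Check high-value combinations within 16 GB:
- item 1+item 2: memory 13+2=15, value 44+20=64
- item 2+item 3: memory 2+8=10, value 20+41=61
- item 3+item 5: memory 8+7=15, value 41+14=55
- item 2+item 6: memory 2+9=11, value 20+24=44
- item 1: memory 13, value 44
Best: 64 rps.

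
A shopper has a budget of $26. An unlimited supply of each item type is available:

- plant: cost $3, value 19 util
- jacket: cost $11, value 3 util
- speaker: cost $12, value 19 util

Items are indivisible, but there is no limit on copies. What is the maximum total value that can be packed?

152 util

Best value-per-unit is plant at 19/3, and filling with it alone uses cost 8×3=24. No mix of the others beats 8×19 = 152.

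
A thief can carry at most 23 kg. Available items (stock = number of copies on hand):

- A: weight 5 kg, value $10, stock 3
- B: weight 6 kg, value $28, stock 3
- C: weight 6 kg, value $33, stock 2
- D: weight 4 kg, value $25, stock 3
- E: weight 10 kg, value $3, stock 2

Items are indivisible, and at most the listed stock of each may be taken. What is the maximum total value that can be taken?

Best selections within weight 23 and stock limits:
- 1×B + 2×C + 1×D: weight 22, value 119
- 1×A + 1×C + 3×D: weight 23, value 118
Best: $119.

$119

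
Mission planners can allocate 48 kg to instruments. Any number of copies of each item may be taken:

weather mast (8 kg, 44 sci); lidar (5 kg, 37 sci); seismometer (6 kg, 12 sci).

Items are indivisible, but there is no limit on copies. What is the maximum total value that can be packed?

340 sci

Best value-per-unit is lidar at 37/5; filling with it alone gives 9×37 = 333.
Optimal mix: 1×weather mast + 8×lidar → mass 48, value 340.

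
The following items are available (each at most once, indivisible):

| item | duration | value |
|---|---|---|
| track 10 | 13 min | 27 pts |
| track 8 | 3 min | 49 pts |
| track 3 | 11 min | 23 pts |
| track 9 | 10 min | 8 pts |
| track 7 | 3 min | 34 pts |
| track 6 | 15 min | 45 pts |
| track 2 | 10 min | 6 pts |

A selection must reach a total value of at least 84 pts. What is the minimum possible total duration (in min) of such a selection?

16

Subsets with value ≥ 84, sorted by total duration:
- track 8+track 9+track 7: duration 16, value 91
- track 8+track 7+track 2: duration 16, value 89
Minimum duration: 16 min.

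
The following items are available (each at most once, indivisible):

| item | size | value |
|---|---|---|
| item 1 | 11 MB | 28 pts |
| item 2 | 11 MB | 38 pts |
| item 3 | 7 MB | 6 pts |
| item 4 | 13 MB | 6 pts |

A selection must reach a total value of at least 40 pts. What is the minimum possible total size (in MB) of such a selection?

18

Subsets with value ≥ 40, sorted by total size:
- item 2+item 3: size 18, value 44
- item 1+item 2: size 22, value 66
- item 2+item 4: size 24, value 44
Minimum size: 18 MB.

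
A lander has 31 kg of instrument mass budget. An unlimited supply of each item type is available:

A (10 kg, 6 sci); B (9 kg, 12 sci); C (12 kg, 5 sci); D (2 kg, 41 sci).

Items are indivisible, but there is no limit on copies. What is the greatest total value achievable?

615 sci

Best value-per-unit is D at 41/2, and filling with it alone uses mass 15×2=30. No mix of the others beats 15×41 = 615.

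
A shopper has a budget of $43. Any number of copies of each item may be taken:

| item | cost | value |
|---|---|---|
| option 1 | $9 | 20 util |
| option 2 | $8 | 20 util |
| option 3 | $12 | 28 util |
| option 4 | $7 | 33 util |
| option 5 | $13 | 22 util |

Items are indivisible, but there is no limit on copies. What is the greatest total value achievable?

Best value-per-unit is option 4 at 33/7, and filling with it alone uses cost 6×7=42. No mix of the others beats 6×33 = 198.

198 util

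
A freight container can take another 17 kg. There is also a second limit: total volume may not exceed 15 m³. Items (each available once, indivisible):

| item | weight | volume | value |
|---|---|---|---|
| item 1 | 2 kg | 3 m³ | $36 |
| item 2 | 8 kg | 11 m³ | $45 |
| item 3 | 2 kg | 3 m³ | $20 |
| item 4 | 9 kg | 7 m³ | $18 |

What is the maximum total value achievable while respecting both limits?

$81

Feasible sets respecting both limits:
- item 1+item 2: weight 10, volume 14, value 81
- item 1+item 3+item 4: weight 13, volume 13, value 74
- item 2+item 3: weight 10, volume 14, value 65
Best: $81.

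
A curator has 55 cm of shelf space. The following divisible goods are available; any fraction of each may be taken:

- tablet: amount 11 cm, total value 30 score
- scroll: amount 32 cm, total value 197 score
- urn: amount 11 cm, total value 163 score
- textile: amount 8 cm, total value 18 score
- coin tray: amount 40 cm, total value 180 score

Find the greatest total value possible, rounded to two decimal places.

Take in order of value per unit:
- urn (163/11 per unit): all 11 → value 163, running total 163.00
- scroll (197/32 per unit): all 32 → value 197, running total 360.00
- coin tray (180/40 per unit): 12 of 40 → value 12×180/40 = 54.0000, running total 414.00
Total 414.00.

414.00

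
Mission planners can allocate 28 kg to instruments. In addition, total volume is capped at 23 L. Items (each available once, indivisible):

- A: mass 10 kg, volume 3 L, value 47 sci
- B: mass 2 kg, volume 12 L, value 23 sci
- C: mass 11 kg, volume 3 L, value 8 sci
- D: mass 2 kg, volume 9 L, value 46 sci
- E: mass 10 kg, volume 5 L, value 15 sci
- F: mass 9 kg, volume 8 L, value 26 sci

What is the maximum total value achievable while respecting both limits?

119 sci

Feasible sets respecting both limits:
- A+D+F: mass 21, volume 20, value 119
- A+D+E: mass 22, volume 17, value 108
- A+C+D: mass 23, volume 15, value 101
Best: 119 sci.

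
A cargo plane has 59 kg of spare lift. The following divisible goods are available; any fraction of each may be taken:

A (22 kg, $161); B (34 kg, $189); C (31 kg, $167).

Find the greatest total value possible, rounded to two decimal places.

366.16

Take in order of value per unit:
- A (161/22 per unit): all 22 → value 161, running total 161.00
- B (189/34 per unit): all 34 → value 189, running total 350.00
- C (167/31 per unit): 3 of 31 → value 3×167/31 = 16.1613, running total 366.16
Total 366.16.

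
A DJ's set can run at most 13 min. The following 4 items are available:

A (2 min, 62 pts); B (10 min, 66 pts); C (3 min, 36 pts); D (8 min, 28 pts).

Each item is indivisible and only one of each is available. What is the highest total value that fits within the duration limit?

Check high-value combinations within 13 min:
- A+B: duration 2+10=12, value 62+66=128
- A+C+D: duration 2+3+8=13, value 62+36+28=126
- B+C: duration 10+3=13, value 66+36=102
- A+C: duration 2+3=5, value 62+36=98
- A+D: duration 2+8=10, value 62+28=90
Best: 128 pts.

128 pts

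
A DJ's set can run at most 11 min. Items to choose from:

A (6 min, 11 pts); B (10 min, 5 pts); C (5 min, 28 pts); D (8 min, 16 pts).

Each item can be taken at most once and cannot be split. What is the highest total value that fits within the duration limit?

Check high-value combinations within 11 min:
- A+C: duration 6+5=11, value 11+28=39
- C: duration 5, value 28
- D: duration 8, value 16
Best: 39 pts.

39 pts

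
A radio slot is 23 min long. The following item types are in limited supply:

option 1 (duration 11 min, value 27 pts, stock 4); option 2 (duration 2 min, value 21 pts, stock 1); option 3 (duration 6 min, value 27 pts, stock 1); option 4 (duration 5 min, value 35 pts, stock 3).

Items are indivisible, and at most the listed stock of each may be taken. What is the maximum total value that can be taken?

153 pts

Best selections within duration 23 and stock limits:
- 1×option 2 + 1×option 3 + 3×option 4: duration 23, value 153
- 1×option 3 + 3×option 4: duration 21, value 132
- 1×option 2 + 3×option 4: duration 17, value 126
Best: 153 pts.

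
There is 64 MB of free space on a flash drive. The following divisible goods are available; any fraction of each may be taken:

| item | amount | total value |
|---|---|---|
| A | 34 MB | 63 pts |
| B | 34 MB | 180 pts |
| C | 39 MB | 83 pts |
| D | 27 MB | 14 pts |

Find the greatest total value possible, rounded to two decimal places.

243.85

Take in order of value per unit:
- B (180/34 per unit): all 34 → value 180, running total 180.00
- C (83/39 per unit): 30 of 39 → value 30×83/39 = 63.8462, running total 243.85
Total 243.85.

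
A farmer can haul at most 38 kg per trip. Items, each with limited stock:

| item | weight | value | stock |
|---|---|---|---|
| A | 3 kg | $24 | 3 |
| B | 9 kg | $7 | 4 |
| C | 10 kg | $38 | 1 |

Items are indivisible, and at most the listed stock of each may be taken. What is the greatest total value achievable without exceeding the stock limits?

$124

Top feasible selections:
- 3×A + 2×B + 1×C: weight 37, value 124
- 3×A + 1×B + 1×C: weight 28, value 117
- 3×A + 1×C: weight 19, value 110
Best: $124.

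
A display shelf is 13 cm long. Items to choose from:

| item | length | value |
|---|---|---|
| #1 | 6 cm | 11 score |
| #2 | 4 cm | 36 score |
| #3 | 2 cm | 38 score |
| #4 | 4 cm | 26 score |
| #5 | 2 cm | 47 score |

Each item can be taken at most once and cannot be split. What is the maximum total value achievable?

Check high-value combinations within 13 cm:
- #2+#3+#4+#5: length 4+2+4+2=12, value 36+38+26+47=147
- #2+#3+#5: length 4+2+2=8, value 36+38+47=121
- #3+#4+#5: length 2+4+2=8, value 38+26+47=111
- #2+#4+#5: length 4+4+2=10, value 36+26+47=109
- #2+#3+#4: length 4+2+4=10, value 36+38+26=100
Best: 147 score.

147 score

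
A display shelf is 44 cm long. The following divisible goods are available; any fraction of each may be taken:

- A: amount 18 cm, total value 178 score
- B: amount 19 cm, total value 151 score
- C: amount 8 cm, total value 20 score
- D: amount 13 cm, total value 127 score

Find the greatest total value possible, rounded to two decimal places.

408.32

Take in order of value per unit:
- A (178/18 per unit): all 18 → value 178, running total 178.00
- D (127/13 per unit): all 13 → value 127, running total 305.00
- B (151/19 per unit): 13 of 19 → value 13×151/19 = 103.3158, running total 408.32
Total 408.32.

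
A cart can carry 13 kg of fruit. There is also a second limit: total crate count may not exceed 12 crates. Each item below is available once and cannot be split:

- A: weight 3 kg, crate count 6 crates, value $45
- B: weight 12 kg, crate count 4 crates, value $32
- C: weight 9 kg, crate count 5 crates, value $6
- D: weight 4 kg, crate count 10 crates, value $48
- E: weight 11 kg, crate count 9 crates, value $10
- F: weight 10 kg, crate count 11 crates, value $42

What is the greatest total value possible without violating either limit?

$51

Feasible sets respecting both limits:
- A+C: weight 12, crate count 11, value 51
- D: weight 4, crate count 10, value 48
- A: weight 3, crate count 6, value 45
- F: weight 10, crate count 11, value 42
Best: $51.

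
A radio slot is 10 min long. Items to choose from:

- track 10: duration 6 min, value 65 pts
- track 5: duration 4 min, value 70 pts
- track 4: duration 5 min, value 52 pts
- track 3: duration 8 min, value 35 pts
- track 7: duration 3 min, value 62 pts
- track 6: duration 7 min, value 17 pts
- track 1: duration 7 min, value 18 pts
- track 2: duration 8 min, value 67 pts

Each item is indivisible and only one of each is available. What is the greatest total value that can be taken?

135 pts

This is a 0/1 knapsack; check combinations near the capacity.
- track 10+track 5: duration 6+4=10, value 65+70=135
- track 5+track 7: duration 4+3=7, value 70+62=132
- track 10+track 7: duration 6+3=9, value 65+62=127
- track 5+track 4: duration 4+5=9, value 70+52=122
Best: 135 pts.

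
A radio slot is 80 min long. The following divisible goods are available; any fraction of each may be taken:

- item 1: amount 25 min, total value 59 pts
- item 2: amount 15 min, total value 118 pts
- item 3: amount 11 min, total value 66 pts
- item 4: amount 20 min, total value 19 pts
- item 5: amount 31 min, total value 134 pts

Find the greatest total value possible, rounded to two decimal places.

372.28

Take in order of value per unit:
- item 2 (118/15 per unit): all 15 → value 118, running total 118.00
- item 3 (66/11 per unit): all 11 → value 66, running total 184.00
- item 5 (134/31 per unit): all 31 → value 134, running total 318.00
- item 1 (59/25 per unit): 23 of 25 → value 23×59/25 = 54.2800, running total 372.28
Total 372.28.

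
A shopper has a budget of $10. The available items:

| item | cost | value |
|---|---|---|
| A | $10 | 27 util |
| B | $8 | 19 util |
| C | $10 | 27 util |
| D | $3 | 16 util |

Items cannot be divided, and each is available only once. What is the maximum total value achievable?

This is a 0/1 knapsack; check combinations near the capacity.
- A: cost 10, value 27
- C: cost 10, value 27
- B: cost 8, value 19
- D: cost 3, value 16
Best: 27 util.

27 util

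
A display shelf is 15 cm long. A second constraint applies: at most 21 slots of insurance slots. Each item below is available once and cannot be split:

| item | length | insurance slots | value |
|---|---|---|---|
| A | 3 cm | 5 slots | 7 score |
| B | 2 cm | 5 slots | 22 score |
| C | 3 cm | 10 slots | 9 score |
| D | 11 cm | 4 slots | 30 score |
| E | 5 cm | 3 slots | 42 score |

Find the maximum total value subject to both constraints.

Feasible sets respecting both limits:
- B+C+E: length 10, insurance slots 18, value 73
- A+B+E: length 10, insurance slots 13, value 71
- B+E: length 7, insurance slots 8, value 64
Best: 73 score.

73 score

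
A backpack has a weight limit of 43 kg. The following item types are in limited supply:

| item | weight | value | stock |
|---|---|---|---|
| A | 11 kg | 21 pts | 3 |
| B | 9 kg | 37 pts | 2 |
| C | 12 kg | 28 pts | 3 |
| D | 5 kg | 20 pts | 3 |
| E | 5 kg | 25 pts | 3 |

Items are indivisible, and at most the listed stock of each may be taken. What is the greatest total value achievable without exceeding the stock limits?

Best selections within weight 43 and stock limits:
- 2×B + 2×D + 3×E: weight 43, value 189
- 2×B + 3×D + 2×E: weight 43, value 184
- 1×B + 3×D + 3×E: weight 39, value 172
- 2×B + 1×D + 3×E: weight 38, value 169
Best: 189 pts.

189 pts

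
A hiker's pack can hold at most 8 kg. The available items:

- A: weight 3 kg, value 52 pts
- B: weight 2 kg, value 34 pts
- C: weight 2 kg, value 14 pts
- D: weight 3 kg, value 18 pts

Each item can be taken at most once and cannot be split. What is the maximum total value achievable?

Check high-value combinations within 8 kg:
- A+B+D: weight 3+2+3=8, value 52+34+18=104
- A+B+C: weight 3+2+2=7, value 52+34+14=100
- A+B: weight 3+2=5, value 52+34=86
- A+C+D: weight 3+2+3=8, value 52+14+18=84
Best: 104 pts.

104 pts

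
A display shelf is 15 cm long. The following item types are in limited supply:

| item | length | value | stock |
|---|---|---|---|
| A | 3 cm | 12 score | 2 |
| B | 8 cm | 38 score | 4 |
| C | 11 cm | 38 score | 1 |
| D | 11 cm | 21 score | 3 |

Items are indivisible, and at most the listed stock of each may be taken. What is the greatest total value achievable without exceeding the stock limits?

Top feasible selections:
- 2×A + 1×B: length 14, value 62
- 1×A + 1×B: length 11, value 50
Best: 62 score.

62 score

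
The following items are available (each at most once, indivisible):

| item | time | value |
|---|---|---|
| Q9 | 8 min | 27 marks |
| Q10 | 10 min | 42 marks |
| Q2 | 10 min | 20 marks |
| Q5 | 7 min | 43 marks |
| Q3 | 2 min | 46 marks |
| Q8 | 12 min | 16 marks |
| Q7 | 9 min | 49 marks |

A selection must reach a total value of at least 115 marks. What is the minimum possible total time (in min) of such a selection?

17

Subsets with value ≥ 115, sorted by total time:
- Q9+Q5+Q3: time 17, value 116
- Q5+Q3+Q7: time 18, value 138
Minimum time: 17 min.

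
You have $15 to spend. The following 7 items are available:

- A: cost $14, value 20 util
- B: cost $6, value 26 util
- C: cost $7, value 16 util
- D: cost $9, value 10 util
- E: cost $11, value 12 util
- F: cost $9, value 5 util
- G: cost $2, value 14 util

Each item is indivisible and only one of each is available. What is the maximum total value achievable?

This is a 0/1 knapsack; check combinations near the capacity.
- B+C+G: cost 6+7+2=15, value 26+16+14=56
- B+C: cost 6+7=13, value 26+16=42
- B+G: cost 6+2=8, value 26+14=40
- B+D: cost 6+9=15, value 26+10=36
Best: 56 util.

56 util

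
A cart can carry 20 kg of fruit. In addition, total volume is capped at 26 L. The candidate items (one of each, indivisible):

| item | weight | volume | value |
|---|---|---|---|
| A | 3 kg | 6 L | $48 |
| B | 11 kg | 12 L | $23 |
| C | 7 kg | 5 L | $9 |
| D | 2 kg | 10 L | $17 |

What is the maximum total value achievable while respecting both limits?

Feasible sets respecting both limits:
- A+C+D: weight 12, volume 21, value 74
- A+B: weight 14, volume 18, value 71
- A+D: weight 5, volume 16, value 65
- A+C: weight 10, volume 11, value 57
Best: $74.

$74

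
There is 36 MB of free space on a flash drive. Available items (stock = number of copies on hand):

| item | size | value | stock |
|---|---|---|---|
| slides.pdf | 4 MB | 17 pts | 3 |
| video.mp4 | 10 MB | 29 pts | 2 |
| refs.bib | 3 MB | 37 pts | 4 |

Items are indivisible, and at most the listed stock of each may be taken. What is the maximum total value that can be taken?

Top feasible selections:
- 3×slides.pdf + 1×video.mp4 + 4×refs.bib: size 34, value 228
- 1×slides.pdf + 2×video.mp4 + 4×refs.bib: size 36, value 223
- 2×slides.pdf + 1×video.mp4 + 4×refs.bib: size 30, value 211
- 2×video.mp4 + 4×refs.bib: size 32, value 206
Best: 228 pts.

228 pts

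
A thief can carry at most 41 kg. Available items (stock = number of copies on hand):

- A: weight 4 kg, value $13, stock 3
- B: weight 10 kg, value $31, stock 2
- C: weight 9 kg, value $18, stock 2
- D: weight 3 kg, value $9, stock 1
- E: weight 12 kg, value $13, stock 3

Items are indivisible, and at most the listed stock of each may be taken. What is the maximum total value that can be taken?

$119

Top feasible selections:
- 3×A + 2×B + 1×C: weight 41, value 119
- 2×A + 2×B + 1×C + 1×D: weight 40, value 115
- 3×A + 2×B + 1×D: weight 35, value 110
Best: $119.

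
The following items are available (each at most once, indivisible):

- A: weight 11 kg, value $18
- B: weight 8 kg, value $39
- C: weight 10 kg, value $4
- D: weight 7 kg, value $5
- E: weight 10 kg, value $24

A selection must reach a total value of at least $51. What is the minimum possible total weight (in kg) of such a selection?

Subsets with value ≥ 51, sorted by total weight:
- B+E: weight 18, value 63
- A+B: weight 19, value 57
- B+D+E: weight 25, value 68
Minimum weight: 18 kg.

18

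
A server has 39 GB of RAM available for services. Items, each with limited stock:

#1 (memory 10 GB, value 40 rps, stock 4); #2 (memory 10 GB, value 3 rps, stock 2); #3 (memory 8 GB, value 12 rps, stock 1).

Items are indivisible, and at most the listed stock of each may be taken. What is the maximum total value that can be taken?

Best selections within memory 39 and stock limits:
- 3×#1 + 1×#3: memory 38, value 132
- 3×#1: memory 30, value 120
- 2×#1 + 1×#2 + 1×#3: memory 38, value 95
- 2×#1 + 1×#3: memory 28, value 92
Best: 132 rps.

132 rps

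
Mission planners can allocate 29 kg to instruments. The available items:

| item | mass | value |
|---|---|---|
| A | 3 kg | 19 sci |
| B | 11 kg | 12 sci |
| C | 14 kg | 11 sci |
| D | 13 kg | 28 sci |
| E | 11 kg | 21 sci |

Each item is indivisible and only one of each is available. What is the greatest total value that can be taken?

68 sci

Check high-value combinations within 29 kg:
- A+D+E: mass 3+13+11=27, value 19+28+21=68
- A+B+D: mass 3+11+13=27, value 19+12+28=59
- A+B+E: mass 3+11+11=25, value 19+12+21=52
Best: 68 sci.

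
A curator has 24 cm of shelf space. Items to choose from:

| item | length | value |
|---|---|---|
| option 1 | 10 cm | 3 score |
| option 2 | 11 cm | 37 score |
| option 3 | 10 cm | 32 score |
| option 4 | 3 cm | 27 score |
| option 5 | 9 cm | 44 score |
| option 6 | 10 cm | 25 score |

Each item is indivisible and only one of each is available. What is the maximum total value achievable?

108 score

Check high-value combinations within 24 cm:
- option 2+option 4+option 5: length 11+3+9=23, value 37+27+44=108
- option 3+option 4+option 5: length 10+3+9=22, value 32+27+44=103
- option 4+option 5+option 6: length 3+9+10=22, value 27+44+25=96
- option 2+option 3+option 4: length 11+10+3=24, value 37+32+27=96
- option 2+option 4+option 6: length 11+3+10=24, value 37+27+25=89
Best: 108 score.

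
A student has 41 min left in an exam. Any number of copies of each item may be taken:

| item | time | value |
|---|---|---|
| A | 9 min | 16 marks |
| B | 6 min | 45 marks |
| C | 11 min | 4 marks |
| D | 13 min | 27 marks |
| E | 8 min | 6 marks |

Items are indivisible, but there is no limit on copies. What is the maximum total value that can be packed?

270 marks

Best value-per-unit is B at 45/6, and filling with it alone uses time 6×6=36. No mix of the others beats 6×45 = 270.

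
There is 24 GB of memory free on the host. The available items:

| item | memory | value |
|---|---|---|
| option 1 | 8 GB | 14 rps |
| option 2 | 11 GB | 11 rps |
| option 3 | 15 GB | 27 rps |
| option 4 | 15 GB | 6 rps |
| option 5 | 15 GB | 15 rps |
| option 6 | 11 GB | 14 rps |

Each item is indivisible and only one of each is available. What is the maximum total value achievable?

Check high-value combinations within 24 GB:
- option 1+option 3: memory 8+15=23, value 14+27=41
- option 1+option 5: memory 8+15=23, value 14+15=29
- option 1+option 6: memory 8+11=19, value 14+14=28
Best: 41 rps.

41 rps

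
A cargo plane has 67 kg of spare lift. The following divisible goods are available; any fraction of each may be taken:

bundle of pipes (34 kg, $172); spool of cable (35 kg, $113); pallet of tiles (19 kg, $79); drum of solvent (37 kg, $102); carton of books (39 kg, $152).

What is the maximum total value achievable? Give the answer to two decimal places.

305.56

Take in order of value per unit:
- bundle of pipes (172/34 per unit): all 34 → value 172, running total 172.00
- pallet of tiles (79/19 per unit): all 19 → value 79, running total 251.00
- carton of books (152/39 per unit): 14 of 39 → value 14×152/39 = 54.5641, running total 305.56
Total 305.56.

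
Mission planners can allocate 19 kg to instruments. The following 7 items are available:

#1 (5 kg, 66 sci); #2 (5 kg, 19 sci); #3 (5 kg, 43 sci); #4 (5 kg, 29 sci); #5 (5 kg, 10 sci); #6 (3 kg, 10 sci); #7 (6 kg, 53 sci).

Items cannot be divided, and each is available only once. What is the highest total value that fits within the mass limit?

Check high-value combinations within 19 kg:
- #1+#3+#6+#7: mass 5+5+3+6=19, value 66+43+10+53=172
- #1+#3+#7: mass 5+5+6=16, value 66+43+53=162
- #1+#4+#6+#7: mass 5+5+3+6=19, value 66+29+10+53=158
- #1+#4+#7: mass 5+5+6=16, value 66+29+53=148
Best: 172 sci.

172 sci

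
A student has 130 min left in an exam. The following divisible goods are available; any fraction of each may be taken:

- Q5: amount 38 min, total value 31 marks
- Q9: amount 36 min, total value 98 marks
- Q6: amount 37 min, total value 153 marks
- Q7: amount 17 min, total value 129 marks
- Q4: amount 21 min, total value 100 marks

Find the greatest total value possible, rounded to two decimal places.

495.50

Take in order of value per unit:
- Q7 (129/17 per unit): all 17 → value 129, running total 129.00
- Q4 (100/21 per unit): all 21 → value 100, running total 229.00
- Q6 (153/37 per unit): all 37 → value 153, running total 382.00
- Q9 (98/36 per unit): all 36 → value 98, running total 480.00
- Q5 (31/38 per unit): 19 of 38 → value 19×31/38 = 15.5000, running total 495.50
Total 495.50.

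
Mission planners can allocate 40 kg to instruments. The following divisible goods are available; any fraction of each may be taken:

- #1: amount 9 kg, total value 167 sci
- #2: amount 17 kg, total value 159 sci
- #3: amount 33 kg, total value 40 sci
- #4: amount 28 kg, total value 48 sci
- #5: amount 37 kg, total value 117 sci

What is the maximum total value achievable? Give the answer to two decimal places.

Take in order of value per unit:
- #1 (167/9 per unit): all 9 → value 167, running total 167.00
- #2 (159/17 per unit): all 17 → value 159, running total 326.00
- #5 (117/37 per unit): 14 of 37 → value 14×117/37 = 44.2703, running total 370.27
Total 370.27.

370.27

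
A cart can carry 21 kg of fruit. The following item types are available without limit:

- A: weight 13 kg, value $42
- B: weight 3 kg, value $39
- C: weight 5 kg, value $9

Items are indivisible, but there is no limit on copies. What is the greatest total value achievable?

Best value-per-unit is B at 39/3, and filling with it alone uses weight 7×3=21. No mix of the others beats 7×39 = 273.

$273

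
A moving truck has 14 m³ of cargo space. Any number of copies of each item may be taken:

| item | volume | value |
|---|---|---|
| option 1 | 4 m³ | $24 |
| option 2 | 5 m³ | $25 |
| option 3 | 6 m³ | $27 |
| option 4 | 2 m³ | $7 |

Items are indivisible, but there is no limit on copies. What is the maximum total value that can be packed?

$79

Best value-per-unit is option 1 at 24/4; filling with it alone gives 3×24 = 72.
Optimal mix: 3×option 1 + 1×option 4 → volume 14, value 79.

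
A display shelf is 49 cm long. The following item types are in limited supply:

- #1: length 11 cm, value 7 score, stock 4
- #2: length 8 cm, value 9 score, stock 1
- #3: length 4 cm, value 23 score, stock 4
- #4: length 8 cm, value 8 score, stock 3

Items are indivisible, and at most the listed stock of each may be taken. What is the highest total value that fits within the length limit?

125 score

Best selections within length 49 and stock limits:
- 1×#2 + 4×#3 + 3×#4: length 48, value 125
- 1×#2 + 4×#3 + 2×#4: length 40, value 117
Best: 125 score.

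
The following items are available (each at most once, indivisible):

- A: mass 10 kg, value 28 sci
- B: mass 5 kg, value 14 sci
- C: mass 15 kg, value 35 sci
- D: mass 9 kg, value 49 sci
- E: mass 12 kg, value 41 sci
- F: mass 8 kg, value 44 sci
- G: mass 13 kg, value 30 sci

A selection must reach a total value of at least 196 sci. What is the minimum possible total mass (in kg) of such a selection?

54

Subsets with value ≥ 196, sorted by total mass:
- A+C+D+E+F: mass 54, value 197
- A+B+D+E+F+G: mass 57, value 206
- C+D+E+F+G: mass 57, value 199
Minimum mass: 54 kg.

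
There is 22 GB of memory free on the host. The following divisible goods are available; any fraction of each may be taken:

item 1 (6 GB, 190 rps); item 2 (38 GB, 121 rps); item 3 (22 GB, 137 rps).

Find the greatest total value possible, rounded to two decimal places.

289.64

Take in order of value per unit:
- item 1 (190/6 per unit): all 6 → value 190, running total 190.00
- item 3 (137/22 per unit): 16 of 22 → value 16×137/22 = 99.6364, running total 289.64
Total 289.64.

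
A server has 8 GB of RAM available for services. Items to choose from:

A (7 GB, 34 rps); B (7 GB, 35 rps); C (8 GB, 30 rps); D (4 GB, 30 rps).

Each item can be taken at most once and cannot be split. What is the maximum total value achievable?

Check high-value combinations within 8 GB:
- B: memory 7, value 35
- A: memory 7, value 34
- D: memory 4, value 30
Best: 35 rps.

35 rps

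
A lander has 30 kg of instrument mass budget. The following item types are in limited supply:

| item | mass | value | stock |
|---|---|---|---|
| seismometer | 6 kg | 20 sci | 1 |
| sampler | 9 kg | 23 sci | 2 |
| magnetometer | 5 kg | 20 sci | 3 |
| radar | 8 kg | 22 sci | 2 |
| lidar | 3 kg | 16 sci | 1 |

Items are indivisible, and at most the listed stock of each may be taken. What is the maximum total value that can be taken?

Top feasible selections:
- 1×seismometer + 1×sampler + 3×magnetometer: mass 30, value 103
- 1×seismometer + 3×magnetometer + 1×radar: mass 29, value 102
- 1×sampler + 2×magnetometer + 1×radar + 1×lidar: mass 30, value 101
- 2×magnetometer + 2×radar + 1×lidar: mass 29, value 100
Best: 103 sci.

103 sci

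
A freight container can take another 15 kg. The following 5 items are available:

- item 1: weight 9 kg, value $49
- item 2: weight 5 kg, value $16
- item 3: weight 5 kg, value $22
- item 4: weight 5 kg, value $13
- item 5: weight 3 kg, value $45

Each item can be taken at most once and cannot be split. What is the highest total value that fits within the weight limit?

This is a 0/1 knapsack; check combinations near the capacity.
- item 1+item 5: weight 9+3=12, value 49+45=94
- item 2+item 3+item 5: weight 5+5+3=13, value 16+22+45=83
- item 3+item 4+item 5: weight 5+5+3=13, value 22+13+45=80
Best: $94.

$94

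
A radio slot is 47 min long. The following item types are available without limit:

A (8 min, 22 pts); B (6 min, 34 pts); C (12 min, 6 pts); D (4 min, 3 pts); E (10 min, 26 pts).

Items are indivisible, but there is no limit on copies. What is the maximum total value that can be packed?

241 pts

Best value-per-unit is B at 34/6; filling with it alone gives 7×34 = 238.
Optimal mix: 7×B + 1×D → duration 46, value 241.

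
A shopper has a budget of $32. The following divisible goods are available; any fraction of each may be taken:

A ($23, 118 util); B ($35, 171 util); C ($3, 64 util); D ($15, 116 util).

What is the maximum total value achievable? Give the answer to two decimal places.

Take in order of value per unit:
- C (64/3 per unit): all 3 → value 64, running total 64.00
- D (116/15 per unit): all 15 → value 116, running total 180.00
- A (118/23 per unit): 14 of 23 → value 14×118/23 = 71.8261, running total 251.83
Total 251.83.

251.83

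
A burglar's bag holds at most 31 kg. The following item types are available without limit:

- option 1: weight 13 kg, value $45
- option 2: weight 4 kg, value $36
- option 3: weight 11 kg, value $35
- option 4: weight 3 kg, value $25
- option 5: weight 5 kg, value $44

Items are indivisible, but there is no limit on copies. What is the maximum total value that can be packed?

Best value-per-unit is option 2 at 36/4; filling with it alone gives 7×36 = 252.
Optimal mix: 7×option 2 + 1×option 4 → weight 31, value 277.

$277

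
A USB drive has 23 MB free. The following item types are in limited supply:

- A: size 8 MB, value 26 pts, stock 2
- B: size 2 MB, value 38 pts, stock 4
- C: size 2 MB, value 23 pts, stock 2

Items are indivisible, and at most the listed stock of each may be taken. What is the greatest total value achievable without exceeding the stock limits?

224 pts

Top feasible selections:
- 1×A + 4×B + 2×C: size 20, value 224
- 1×A + 4×B + 1×C: size 18, value 201
- 4×B + 2×C: size 12, value 198
Best: 224 pts.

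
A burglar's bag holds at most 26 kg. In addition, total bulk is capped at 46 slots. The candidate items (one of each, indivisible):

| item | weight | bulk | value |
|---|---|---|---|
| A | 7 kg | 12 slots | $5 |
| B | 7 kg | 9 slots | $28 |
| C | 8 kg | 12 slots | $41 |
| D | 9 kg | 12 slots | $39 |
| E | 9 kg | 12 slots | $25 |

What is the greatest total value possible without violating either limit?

Feasible sets respecting both limits:
- B+C+D: weight 24, bulk 33, value 108
- C+D+E: weight 26, bulk 36, value 105
- B+C+E: weight 24, bulk 33, value 94
- B+D+E: weight 25, bulk 33, value 92
Best: $108.

$108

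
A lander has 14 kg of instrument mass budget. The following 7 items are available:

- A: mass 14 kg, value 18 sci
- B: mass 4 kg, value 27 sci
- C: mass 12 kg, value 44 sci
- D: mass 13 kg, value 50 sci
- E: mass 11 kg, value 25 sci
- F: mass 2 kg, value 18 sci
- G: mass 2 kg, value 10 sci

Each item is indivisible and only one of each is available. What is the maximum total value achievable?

62 sci

Check high-value combinations within 14 kg:
- C+F: mass 12+2=14, value 44+18=62
- B+F+G: mass 4+2+2=8, value 27+18+10=55
- C+G: mass 12+2=14, value 44+10=54
- D: mass 13, value 50
- B+F: mass 4+2=6, value 27+18=45
Best: 62 sci.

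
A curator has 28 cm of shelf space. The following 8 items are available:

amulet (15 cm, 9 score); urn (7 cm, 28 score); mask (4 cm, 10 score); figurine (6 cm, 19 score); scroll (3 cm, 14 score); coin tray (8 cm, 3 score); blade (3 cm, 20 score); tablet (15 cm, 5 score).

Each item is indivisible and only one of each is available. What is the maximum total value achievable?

Check high-value combinations within 28 cm:
- urn+mask+figurine+scroll+blade: length 7+4+6+3+3=23, value 28+10+19+14+20=91
- urn+figurine+scroll+coin tray+blade: length 7+6+3+8+3=27, value 28+19+14+3+20=84
- urn+figurine+scroll+blade: length 7+6+3+3=19, value 28+19+14+20=81
- urn+mask+figurine+coin tray+blade: length 7+4+6+8+3=28, value 28+10+19+3+20=80
- urn+mask+figurine+blade: length 7+4+6+3=20, value 28+10+19+20=77
Best: 91 score.

91 score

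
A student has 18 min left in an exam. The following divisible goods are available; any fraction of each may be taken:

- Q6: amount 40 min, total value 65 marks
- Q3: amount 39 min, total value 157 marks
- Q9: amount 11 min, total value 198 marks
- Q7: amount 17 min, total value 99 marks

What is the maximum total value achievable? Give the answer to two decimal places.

238.76

Take in order of value per unit:
- Q9 (198/11 per unit): all 11 → value 198, running total 198.00
- Q7 (99/17 per unit): 7 of 17 → value 7×99/17 = 40.7647, running total 238.76
Total 238.76.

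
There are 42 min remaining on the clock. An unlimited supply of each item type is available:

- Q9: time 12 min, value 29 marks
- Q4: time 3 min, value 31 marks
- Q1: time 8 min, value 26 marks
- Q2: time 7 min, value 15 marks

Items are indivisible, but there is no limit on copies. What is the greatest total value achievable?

Best value-per-unit is Q4 at 31/3, and filling with it alone uses time 14×3=42. No mix of the others beats 14×31 = 434.

434 marks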